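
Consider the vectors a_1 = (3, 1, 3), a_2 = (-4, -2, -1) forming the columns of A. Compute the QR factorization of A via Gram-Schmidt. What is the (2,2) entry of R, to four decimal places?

r_{22} = 2.4061

a_1 = (3, 1, 3); ‖a_1‖ = 4.3589, so e_1 = (0.6882, 0.2294, 0.6882).
e_1·a_2 = 0.6882·(-4) + 0.2294·(-2) + 0.6882·(-1) = -3.9001.
u_2 = a_2 + 3.9001·e_1 = (-1.3158, -1.1053, 1.6842).
r_{22} = ‖u_2‖ = 2.4061.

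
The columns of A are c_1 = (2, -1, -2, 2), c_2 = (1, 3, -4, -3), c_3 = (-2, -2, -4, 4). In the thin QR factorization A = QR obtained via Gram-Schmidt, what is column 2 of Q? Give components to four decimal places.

e_2 = (0.1432, 0.5207, -0.6508, -0.5337)

e_1 = c_1/‖c_1‖ = (2, -1, -2, 2)/3.6056 = (0.5547, -0.2774, -0.5547, 0.5547).
r_{12} = e_1·c_2 = 0.2774.
u_2 = c_2 − 0.2774·e_1 = (0.8462, 3.0769, -3.8462, -3.1538).
‖u_2‖ = 5.9096, so e_2 = (0.1432, 0.5207, -0.6508, -0.5337).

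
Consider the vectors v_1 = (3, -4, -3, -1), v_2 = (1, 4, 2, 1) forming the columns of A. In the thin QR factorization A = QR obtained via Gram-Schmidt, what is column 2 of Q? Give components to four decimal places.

q_1 = v_1/‖v_1‖ = (3, -4, -3, -1)/5.9161 = (0.5071, -0.6761, -0.5071, -0.1690).
r_{12} = q_1·v_2 = -3.3806.
u_2 = v_2 + 3.3806·q_1 = (2.7143, 1.7143, 0.2857, 0.4286).
‖u_2‖ = 3.2514, so q_2 = (0.8348, 0.5272, 0.0879, 0.1318).

q_2 = (0.8348, 0.5272, 0.0879, 0.1318)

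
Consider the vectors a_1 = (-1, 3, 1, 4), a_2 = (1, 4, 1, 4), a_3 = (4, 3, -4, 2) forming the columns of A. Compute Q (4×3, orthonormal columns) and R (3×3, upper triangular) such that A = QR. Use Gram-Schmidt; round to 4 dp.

Q = [[-0.1925, 0.9144, -0.0103], [0.5774, 0.3990, 0.0205], [0.1925, -0.0166, -0.9740], [0.7698, -0.0665, 0.2255]], R = [[5.1962, 5.3886, 1.7321], [0.0000, 2.2278, 4.7880], [0.0000, 0.0000, 4.3675]]

a_1 = (-1, 3, 1, 4); ‖a_1‖ = 5.1962, so q_1 = (-0.1925, 0.5774, 0.1925, 0.7698).
q_1·a_2 = (-0.1925)·1 + 0.5774·4 + 0.1925·1 + 0.7698·4 = 5.3886.
u_2 = a_2 − 5.3886·q_1 = (2.0370, 0.8889, -0.0370, -0.1481).
‖u_2‖ = 2.2278, so q_2 = (0.9144, 0.3990, -0.0166, -0.0665).
q_1·a_3 = (-0.1925)·4 + 0.5774·3 + 0.1925·(-4) + 0.7698·2 = 1.7321; q_2·a_3 = 0.9144·4 + 0.3990·3 + (-0.0166)·(-4) + (-0.0665)·2 = 4.7880.
u_3 = a_3 − 1.7321·q_1 − 4.7880·q_2 = (-0.0448, 0.0896, -4.2537, 0.9851).
‖u_3‖ = 4.3675, so q_3 = (-0.0103, 0.0205, -0.9740, 0.2255).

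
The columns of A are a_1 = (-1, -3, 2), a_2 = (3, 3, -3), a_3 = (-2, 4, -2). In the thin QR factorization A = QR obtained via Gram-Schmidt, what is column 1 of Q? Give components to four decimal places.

a_1 = (-1, -3, 2); ‖a_1‖ = 3.7417, so q_1 = (-0.2673, -0.8018, 0.5345).

q_1 = (-0.2673, -0.8018, 0.5345)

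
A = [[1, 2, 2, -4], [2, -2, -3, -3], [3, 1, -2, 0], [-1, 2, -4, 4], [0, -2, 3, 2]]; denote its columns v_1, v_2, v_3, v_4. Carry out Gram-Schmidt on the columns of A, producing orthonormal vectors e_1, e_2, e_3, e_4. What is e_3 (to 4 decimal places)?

e_3 = (0.5217, -0.4765, -0.0568, -0.6018, 0.3680)

v_1 = (1, 2, 3, -1, 0); ‖v_1‖ = 3.8730, so e_1 = (0.2582, 0.5164, 0.7746, -0.2582, 0.0000).
e_1·v_2 = 0.2582·2 + 0.5164·(-2) + 0.7746·1 + (-0.2582)·2 + 0.0000·(-2) = -0.2582.
u_2 = v_2 + 0.2582·e_1 = (2.0667, -1.8667, 1.2000, 1.9333, -2.0000).
‖u_2‖ = 4.1150, so e_2 = (0.5022, -0.4536, 0.2916, 0.4698, -0.4860).
e_1·v_3 = 0.2582·2 + 0.5164·(-3) + 0.7746·(-2) + (-0.2582)·(-4) + 0.0000·3 = -1.5492; e_2·v_3 = 0.5022·2 + (-0.4536)·(-3) + 0.2916·(-2) + 0.4698·(-4) + (-0.4860)·3 = -1.5553.
u_3 = v_3 + 1.5492·e_1 + 1.5553·e_2 = (3.1811, -2.9055, -0.3465, -3.6693, 2.2441).
‖u_3‖ = 6.0976, so e_3 = (0.5217, -0.4765, -0.0568, -0.6018, 0.3680).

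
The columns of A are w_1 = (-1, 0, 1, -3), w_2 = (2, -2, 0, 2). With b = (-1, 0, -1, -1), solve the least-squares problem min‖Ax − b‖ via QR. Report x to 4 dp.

e_1 = w_1/‖w_1‖ = (-1, 0, 1, -3)/3.3166 = (-0.3015, 0.0000, 0.3015, -0.9045).
r_{12} = e_1·w_2 = -2.4121.
u_2 = w_2 + 2.4121·e_1 = (1.2727, -2.0000, 0.7273, -0.1818).
‖u_2‖ = 2.4863, so e_2 = (0.5119, -0.8044, 0.2925, -0.0731).
Qᵀb = (0.9045, -0.7313).
Back-substitute: x_2 = -0.7313/2.4863 = -0.2941.
x_1 = (0.9045 + 2.4121·(-0.2941))/3.3166 = 0.0588.

x = (0.0588, -0.2941)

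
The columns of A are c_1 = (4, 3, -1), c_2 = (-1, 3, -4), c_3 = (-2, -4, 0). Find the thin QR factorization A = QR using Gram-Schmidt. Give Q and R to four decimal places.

c_1 = (4, 3, -1); ‖c_1‖ = 5.0990, so q_1 = (0.7845, 0.5883, -0.1961).
q_1·c_2 = 0.7845·(-1) + 0.5883·3 + (-0.1961)·(-4) = 1.7650.
u_2 = c_2 − 1.7650·q_1 = (-2.3846, 1.9615, -3.6538).
‖u_2‖ = 4.7838, so q_2 = (-0.4985, 0.4100, -0.7638).
q_1·c_3 = 0.7845·(-2) + 0.5883·(-4) + (-0.1961)·0 = -3.9223; q_2·c_3 = (-0.4985)·(-2) + 0.4100·(-4) + (-0.7638)·0 = -0.6432.
u_3 = c_3 + 3.9223·q_1 + 0.6432·q_2 = (0.7563, -1.4286, -1.2605).
‖u_3‖ = 2.0498, so q_3 = (0.3690, -0.6969, -0.6149).

Q = [[0.7845, -0.4985, 0.3690], [0.5883, 0.4100, -0.6969], [-0.1961, -0.7638, -0.6149]], R = [[5.0990, 1.7650, -3.9223], [0.0000, 4.7838, -0.6432], [0.0000, 0.0000, 2.0498]]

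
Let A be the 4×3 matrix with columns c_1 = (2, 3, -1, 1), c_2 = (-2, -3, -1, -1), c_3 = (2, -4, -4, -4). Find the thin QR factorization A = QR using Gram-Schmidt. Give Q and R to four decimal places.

e_1 = c_1/‖c_1‖ = (2, 3, -1, 1)/3.8730 = (0.5164, 0.7746, -0.2582, 0.2582).
r_{12} = e_1·c_2 = -3.3566.
u_2 = c_2 + 3.3566·e_1 = (-0.2667, -0.4000, -1.8667, -0.1333).
‖u_2‖ = 1.9322, so e_2 = (-0.1380, -0.2070, -0.9661, -0.0690).
r_{13} = e_1·c_3 = -2.0656; r_{23} = e_2·c_3 = 4.6924.
u_3 = c_3 + 2.0656·e_1 − 4.6924·e_2 = (3.7143, -1.4286, 0.0000, -3.1429).
‖u_3‖ = 5.0709, so e_3 = (0.7325, -0.2817, 0.0000, -0.6198).

Q = [[0.5164, -0.1380, 0.7325], [0.7746, -0.2070, -0.2817], [-0.2582, -0.9661, 0.0000], [0.2582, -0.0690, -0.6198]], R = [[3.8730, -3.3566, -2.0656], [0.0000, 1.9322, 4.6924], [0.0000, 0.0000, 5.0709]]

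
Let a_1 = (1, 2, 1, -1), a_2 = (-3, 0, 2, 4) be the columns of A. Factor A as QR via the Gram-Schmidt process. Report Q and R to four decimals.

Q = [[0.3780, -0.4533], [0.7559, 0.2833], [0.3780, 0.5383], [-0.3780, 0.6516]], R = [[2.6458, -1.8898], [0.0000, 5.0427]]

q_1 = a_1/‖a_1‖ = (1, 2, 1, -1)/2.6458 = (0.3780, 0.7559, 0.3780, -0.3780).
r_{12} = q_1·a_2 = -1.8898.
u_2 = a_2 + 1.8898·q_1 = (-2.2857, 1.4286, 2.7143, 3.2857).
‖u_2‖ = 5.0427, so q_2 = (-0.4533, 0.2833, 0.5383, 0.6516).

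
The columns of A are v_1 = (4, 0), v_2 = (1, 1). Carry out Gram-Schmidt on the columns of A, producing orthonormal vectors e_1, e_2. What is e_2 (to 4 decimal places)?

v_1 = (4, 0); ‖v_1‖ = 4.0000, so e_1 = (1.0000, 0.0000).
e_1·v_2 = 1.0000·1 + 0.0000·1 = 1.0000.
u_2 = v_2 − 1.0000·e_1 = (0.0000, 1.0000).
‖u_2‖ = 1.0000, so e_2 = (0.0000, 1.0000).

e_2 = (0.0000, 1.0000)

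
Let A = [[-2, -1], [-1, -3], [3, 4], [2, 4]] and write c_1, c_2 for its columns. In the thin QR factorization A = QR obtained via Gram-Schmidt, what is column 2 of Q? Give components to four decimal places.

c_1 = (-2, -1, 3, 2); ‖c_1‖ = 4.2426, so q_1 = (-0.4714, -0.2357, 0.7071, 0.4714).
q_1·c_2 = (-0.4714)·(-1) + (-0.2357)·(-3) + 0.7071·4 + 0.4714·4 = 5.8926.
u_2 = c_2 − 5.8926·q_1 = (1.7778, -1.6111, -0.1667, 1.2222).
‖u_2‖ = 2.6977, so q_2 = (0.6590, -0.5972, -0.0618, 0.4531).

q_2 = (0.6590, -0.5972, -0.0618, 0.4531)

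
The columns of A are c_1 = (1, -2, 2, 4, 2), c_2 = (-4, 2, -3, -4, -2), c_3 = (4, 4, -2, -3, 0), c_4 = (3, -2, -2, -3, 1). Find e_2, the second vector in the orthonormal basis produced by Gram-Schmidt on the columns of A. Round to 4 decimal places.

e_2 = (-0.9354, -0.1141, -0.2167, 0.2281, 0.1141)

c_1 = (1, -2, 2, 4, 2); ‖c_1‖ = 5.3852, so e_1 = (0.1857, -0.3714, 0.3714, 0.7428, 0.3714).
e_1·c_2 = 0.1857·(-4) + (-0.3714)·2 + 0.3714·(-3) + 0.7428·(-4) + 0.3714·(-2) = -6.3136.
u_2 = c_2 + 6.3136·e_1 = (-2.8276, -0.3448, -0.6552, 0.6897, 0.3448).
‖u_2‖ = 3.0229, so e_2 = (-0.9354, -0.1141, -0.2167, 0.2281, 0.1141).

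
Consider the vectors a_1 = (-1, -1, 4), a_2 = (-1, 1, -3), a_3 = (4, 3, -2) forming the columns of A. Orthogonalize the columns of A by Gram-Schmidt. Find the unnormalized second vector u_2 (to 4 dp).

a_1 = (-1, -1, 4); ‖a_1‖ = 4.2426, so q_1 = (-0.2357, -0.2357, 0.9428).
q_1·a_2 = (-0.2357)·(-1) + (-0.2357)·1 + 0.9428·(-3) = -2.8284.
u_2 = a_2 + 2.8284·q_1 = (-1.6667, 0.3333, -0.3333).

u_2 = (-1.6667, 0.3333, -0.3333)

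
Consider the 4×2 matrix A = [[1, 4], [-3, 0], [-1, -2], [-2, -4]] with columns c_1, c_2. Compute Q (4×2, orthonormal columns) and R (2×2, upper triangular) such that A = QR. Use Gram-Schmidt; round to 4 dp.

e_1 = c_1/‖c_1‖ = (1, -3, -1, -2)/3.8730 = (0.2582, -0.7746, -0.2582, -0.5164).
r_{12} = e_1·c_2 = 3.6148.
u_2 = c_2 − 3.6148·e_1 = (3.0667, 2.8000, -1.0667, -2.1333).
‖u_2‖ = 4.7889, so e_2 = (0.6404, 0.5847, -0.2227, -0.4455).

Q = [[0.2582, 0.6404], [-0.7746, 0.5847], [-0.2582, -0.2227], [-0.5164, -0.4455]], R = [[3.8730, 3.6148], [0.0000, 4.7889]]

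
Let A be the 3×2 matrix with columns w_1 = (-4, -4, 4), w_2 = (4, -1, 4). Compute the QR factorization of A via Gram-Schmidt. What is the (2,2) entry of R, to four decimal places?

r_{22} = 5.7155

w_1 = (-4, -4, 4); ‖w_1‖ = 6.9282, so e_1 = (-0.5774, -0.5774, 0.5774).
e_1·w_2 = (-0.5774)·4 + (-0.5774)·(-1) + 0.5774·4 = 0.5774.
u_2 = w_2 − 0.5774·e_1 = (4.3333, -0.6667, 3.6667).
r_{22} = ‖u_2‖ = 5.7155.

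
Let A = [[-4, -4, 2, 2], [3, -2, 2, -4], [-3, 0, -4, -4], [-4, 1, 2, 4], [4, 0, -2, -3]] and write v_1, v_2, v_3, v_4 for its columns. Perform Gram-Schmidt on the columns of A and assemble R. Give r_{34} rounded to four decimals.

r_{34} = 5.0130

e_1 = v_1/‖v_1‖ = (-4, 3, -3, -4, 4)/8.1240 = (-0.4924, 0.3693, -0.3693, -0.4924, 0.4924).
r_{12} = e_1·v_2 = 0.7385.
u_2 = v_2 − 0.7385·e_1 = (-3.6364, -2.2727, 0.2727, 1.3636, -0.3636).
‖u_2‖ = 4.5227, so e_2 = (-0.8040, -0.5025, 0.0603, 0.3015, -0.0804).
r_{13} = e_1·v_3 = -0.7385; r_{23} = e_2·v_3 = -2.0905.
u_3 = v_3 + 0.7385·e_1 + 2.0905·e_2 = (-0.0444, 1.2222, -4.1467, 2.2667, -1.8044).
‖u_3‖ = 5.2043, so e_3 = (-0.0085, 0.2348, -0.7968, 0.4355, -0.3467).
r_{34} = e_3·v_4 = 5.0130.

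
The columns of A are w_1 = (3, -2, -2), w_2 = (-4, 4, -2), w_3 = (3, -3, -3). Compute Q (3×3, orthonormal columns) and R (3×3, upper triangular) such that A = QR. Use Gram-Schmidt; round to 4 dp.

Q = [[0.7276, -0.2571, -0.6360], [-0.4851, 0.4628, -0.7420], [-0.4851, -0.8484, -0.2120]], R = [[4.1231, -3.8806, 5.0932], [0.0000, 4.5762, 0.3856], [0.0000, 0.0000, 0.9540]]

w_1 = (3, -2, -2); ‖w_1‖ = 4.1231, so q_1 = (0.7276, -0.4851, -0.4851).
q_1·w_2 = 0.7276·(-4) + (-0.4851)·4 + (-0.4851)·(-2) = -3.8806.
u_2 = w_2 + 3.8806·q_1 = (-1.1765, 2.1176, -3.8824).
‖u_2‖ = 4.5762, so q_2 = (-0.2571, 0.4628, -0.8484).
q_1·w_3 = 0.7276·3 + (-0.4851)·(-3) + (-0.4851)·(-3) = 5.0932; q_2·w_3 = (-0.2571)·3 + 0.4628·(-3) + (-0.8484)·(-3) = 0.3856.
u_3 = w_3 − 5.0932·q_1 − 0.3856·q_2 = (-0.6067, -0.7079, -0.2022).
‖u_3‖ = 0.9540, so q_3 = (-0.6360, -0.7420, -0.2120).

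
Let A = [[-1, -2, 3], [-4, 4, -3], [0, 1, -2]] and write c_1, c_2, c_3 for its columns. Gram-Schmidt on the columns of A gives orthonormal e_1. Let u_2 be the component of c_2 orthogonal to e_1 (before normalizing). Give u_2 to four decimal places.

e_1 = c_1/‖c_1‖ = (-1, -4, 0)/4.1231 = (-0.2425, -0.9701, 0.0000).
r_{12} = e_1·c_2 = -3.3955.
u_2 = c_2 + 3.3955·e_1 = (-2.8235, 0.7059, 1.0000).

u_2 = (-2.8235, 0.7059, 1.0000)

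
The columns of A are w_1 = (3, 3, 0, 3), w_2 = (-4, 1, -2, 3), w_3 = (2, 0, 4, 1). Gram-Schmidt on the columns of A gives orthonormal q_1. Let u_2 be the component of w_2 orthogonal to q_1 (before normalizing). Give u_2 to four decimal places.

u_2 = (-4.0000, 1.0000, -2.0000, 3.0000)

w_1 = (3, 3, 0, 3); ‖w_1‖ = 5.1962, so q_1 = (0.5774, 0.5774, 0.0000, 0.5774).
q_1·w_2 = 0.5774·(-4) + 0.5774·1 + 0.0000·(-2) + 0.5774·3 = 0.0000.
u_2 = w_2 + 0.0000·q_1 = (-4.0000, 1.0000, -2.0000, 3.0000).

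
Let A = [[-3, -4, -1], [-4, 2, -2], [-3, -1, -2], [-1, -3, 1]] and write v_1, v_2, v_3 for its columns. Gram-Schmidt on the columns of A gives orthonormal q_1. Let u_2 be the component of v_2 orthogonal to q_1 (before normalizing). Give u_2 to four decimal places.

u_2 = (-3.1429, 3.1429, -0.1429, -2.7143)

v_1 = (-3, -4, -3, -1); ‖v_1‖ = 5.9161, so q_1 = (-0.5071, -0.6761, -0.5071, -0.1690).
q_1·v_2 = (-0.5071)·(-4) + (-0.6761)·2 + (-0.5071)·(-1) + (-0.1690)·(-3) = 1.6903.
u_2 = v_2 − 1.6903·q_1 = (-3.1429, 3.1429, -0.1429, -2.7143).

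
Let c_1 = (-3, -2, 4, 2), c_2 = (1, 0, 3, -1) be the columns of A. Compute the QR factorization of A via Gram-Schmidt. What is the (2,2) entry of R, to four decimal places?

e_1 = c_1/‖c_1‖ = (-3, -2, 4, 2)/5.7446 = (-0.5222, -0.3482, 0.6963, 0.3482).
r_{12} = e_1·c_2 = 1.2185.
u_2 = c_2 − 1.2185·e_1 = (1.6364, 0.4242, 2.1515, -1.4242).
r_{22} = ‖u_2‖ = 3.0847.

r_{22} = 3.0847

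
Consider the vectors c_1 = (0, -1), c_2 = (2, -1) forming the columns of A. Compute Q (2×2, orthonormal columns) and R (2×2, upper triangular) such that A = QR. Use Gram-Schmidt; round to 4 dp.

Q = [[0.0000, 1.0000], [-1.0000, 0.0000]], R = [[1.0000, 1.0000], [0.0000, 2.0000]]

c_1 = (0, -1); ‖c_1‖ = 1.0000, so e_1 = (0.0000, -1.0000).
e_1·c_2 = 0.0000·2 + (-1.0000)·(-1) = 1.0000.
u_2 = c_2 − 1.0000·e_1 = (2.0000, 0.0000).
‖u_2‖ = 2.0000, so e_2 = (1.0000, 0.0000).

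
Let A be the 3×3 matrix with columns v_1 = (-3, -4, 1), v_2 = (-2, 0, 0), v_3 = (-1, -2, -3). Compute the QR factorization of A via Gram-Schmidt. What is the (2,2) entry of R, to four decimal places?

r_{22} = 1.6172

v_1 = (-3, -4, 1); ‖v_1‖ = 5.0990, so e_1 = (-0.5883, -0.7845, 0.1961).
e_1·v_2 = (-0.5883)·(-2) + (-0.7845)·0 + 0.1961·0 = 1.1767.
u_2 = v_2 − 1.1767·e_1 = (-1.3077, 0.9231, -0.2308).
r_{22} = ‖u_2‖ = 1.6172.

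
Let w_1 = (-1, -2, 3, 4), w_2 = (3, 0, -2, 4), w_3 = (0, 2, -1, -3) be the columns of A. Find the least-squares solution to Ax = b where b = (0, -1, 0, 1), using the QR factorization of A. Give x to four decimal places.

w_1 = (-1, -2, 3, 4); ‖w_1‖ = 5.4772, so q_1 = (-0.1826, -0.3651, 0.5477, 0.7303).
q_1·w_2 = (-0.1826)·3 + (-0.3651)·0 + 0.5477·(-2) + 0.7303·4 = 1.2780.
u_2 = w_2 − 1.2780·q_1 = (3.2333, 0.4667, -2.7000, 3.0667).
‖u_2‖ = 5.2313, so q_2 = (0.6181, 0.0892, -0.5161, 0.5862).
q_1·w_3 = (-0.1826)·0 + (-0.3651)·2 + 0.5477·(-1) + 0.7303·(-3) = -3.4689; q_2·w_3 = 0.6181·0 + 0.0892·2 + (-0.5161)·(-1) + 0.5862·(-3) = -1.0641.
u_3 = w_3 + 3.4689·q_1 + 1.0641·q_2 = (0.0244, 0.8283, 0.3508, 0.1571).
‖u_3‖ = 0.9134, so q_3 = (0.0267, 0.9068, 0.3840, 0.1720).
Qᵀb = (1.0954, 0.4970, -0.7347).
Back-substitute: x_3 = -0.7347/0.9134 = -0.8044.
x_2 = (0.4970 + 1.0641·(-0.8044))/5.2313 = -0.0686.
x_1 = (1.0954 − 1.2780·(-0.0686) + 3.4689·(-0.8044))/5.4772 = -0.2934.

x = (-0.2934, -0.0686, -0.8044)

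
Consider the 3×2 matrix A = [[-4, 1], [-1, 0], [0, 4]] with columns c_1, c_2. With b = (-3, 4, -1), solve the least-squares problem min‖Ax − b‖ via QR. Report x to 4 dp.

c_1 = (-4, -1, 0); ‖c_1‖ = 4.1231, so e_1 = (-0.9701, -0.2425, 0.0000).
e_1·c_2 = (-0.9701)·1 + (-0.2425)·0 + 0.0000·4 = -0.9701.
u_2 = c_2 + 0.9701·e_1 = (0.0588, -0.2353, 4.0000).
‖u_2‖ = 4.0073, so e_2 = (0.0147, -0.0587, 0.9982).
Qᵀb = (1.9403, -1.2771).
Back-substitute: x_2 = -1.2771/4.0073 = -0.3187.
x_1 = (1.9403 + 0.9701·(-0.3187))/4.1231 = 0.3956.

x = (0.3956, -0.3187)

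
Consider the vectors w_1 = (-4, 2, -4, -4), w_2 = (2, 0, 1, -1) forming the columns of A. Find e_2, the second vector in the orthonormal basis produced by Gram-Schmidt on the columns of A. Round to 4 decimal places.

e_1 = w_1/‖w_1‖ = (-4, 2, -4, -4)/7.2111 = (-0.5547, 0.2774, -0.5547, -0.5547).
r_{12} = e_1·w_2 = -1.1094.
u_2 = w_2 + 1.1094·e_1 = (1.3846, 0.3077, 0.3846, -1.6154).
‖u_2‖ = 2.1839, so e_2 = (0.6340, 0.1409, 0.1761, -0.7397).

e_2 = (0.6340, 0.1409, 0.1761, -0.7397)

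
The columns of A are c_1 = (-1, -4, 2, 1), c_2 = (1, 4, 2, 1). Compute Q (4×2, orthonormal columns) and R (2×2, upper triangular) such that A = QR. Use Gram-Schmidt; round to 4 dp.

c_1 = (-1, -4, 2, 1); ‖c_1‖ = 4.6904, so q_1 = (-0.2132, -0.8528, 0.4264, 0.2132).
q_1·c_2 = (-0.2132)·1 + (-0.8528)·4 + 0.4264·2 + 0.2132·1 = -2.5584.
u_2 = c_2 + 2.5584·q_1 = (0.4545, 1.8182, 3.0909, 1.5455).
‖u_2‖ = 3.9312, so q_2 = (0.1156, 0.4625, 0.7862, 0.3931).

Q = [[-0.2132, 0.1156], [-0.8528, 0.4625], [0.4264, 0.7862], [0.2132, 0.3931]], R = [[4.6904, -2.5584], [0.0000, 3.9312]]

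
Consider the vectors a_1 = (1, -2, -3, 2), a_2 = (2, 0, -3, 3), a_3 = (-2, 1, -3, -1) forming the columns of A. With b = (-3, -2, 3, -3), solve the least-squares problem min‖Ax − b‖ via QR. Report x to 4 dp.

x = (0.9591, -1.8246, -0.0819)

e_1 = a_1/‖a_1‖ = (1, -2, -3, 2)/4.2426 = (0.2357, -0.4714, -0.7071, 0.4714).
r_{12} = e_1·a_2 = 4.0069.
u_2 = a_2 − 4.0069·e_1 = (1.0556, 1.8889, -0.1667, 1.1111).
‖u_2‖ = 2.4381, so e_2 = (0.4329, 0.7747, -0.0684, 0.4557).
r_{13} = e_1·a_3 = 0.7071; r_{23} = e_2·a_3 = -0.3418.
u_3 = a_3 − 0.7071·e_1 + 0.3418·e_2 = (-2.0187, 1.5981, -2.5234, -1.1776).
‖u_3‖ = 3.7925, so e_3 = (-0.5323, 0.4214, -0.6654, -0.3105).
Qᵀb = (-3.2998, -4.4205, -0.3105).
Back-substitute: x_3 = -0.3105/3.7925 = -0.0819.
x_2 = (-4.4205 + 0.3418·(-0.0819))/2.4381 = -1.8246.
x_1 = (-3.2998 − 4.0069·(-1.8246) − 0.7071·(-0.0819))/4.2426 = 0.9591.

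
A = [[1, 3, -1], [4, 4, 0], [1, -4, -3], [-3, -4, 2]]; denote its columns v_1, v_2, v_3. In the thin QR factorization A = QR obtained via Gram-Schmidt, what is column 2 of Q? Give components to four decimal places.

e_1 = v_1/‖v_1‖ = (1, 4, 1, -3)/5.1962 = (0.1925, 0.7698, 0.1925, -0.5774).
r_{12} = e_1·v_2 = 5.1962.
u_2 = v_2 − 5.1962·e_1 = (2.0000, 0.0000, -5.0000, -1.0000).
‖u_2‖ = 5.4772, so e_2 = (0.3651, 0.0000, -0.9129, -0.1826).

e_2 = (0.3651, 0.0000, -0.9129, -0.1826)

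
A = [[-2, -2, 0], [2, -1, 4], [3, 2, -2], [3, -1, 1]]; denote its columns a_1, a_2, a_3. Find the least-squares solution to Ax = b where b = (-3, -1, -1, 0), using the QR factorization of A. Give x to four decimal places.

x = (-0.2024, 0.9098, 0.3429)

a_1 = (-2, 2, 3, 3); ‖a_1‖ = 5.0990, so e_1 = (-0.3922, 0.3922, 0.5883, 0.5883).
e_1·a_2 = (-0.3922)·(-2) + 0.3922·(-1) + 0.5883·2 + 0.5883·(-1) = 0.9806.
u_2 = a_2 − 0.9806·e_1 = (-1.6154, -1.3846, 1.4231, -1.5769).
‖u_2‖ = 3.0064, so e_2 = (-0.5373, -0.4606, 0.4733, -0.5245).
e_1·a_3 = (-0.3922)·0 + 0.3922·4 + 0.5883·(-2) + 0.5883·1 = 0.9806; e_2·a_3 = (-0.5373)·0 + (-0.4606)·4 + 0.4733·(-2) + (-0.5245)·1 = -3.3134.
u_3 = a_3 − 0.9806·e_1 + 3.3134·e_2 = (-1.3957, 2.0894, -1.0085, -1.3149).
‖u_3‖ = 3.0099, so e_3 = (-0.4637, 0.6942, -0.3351, -0.4369).
Qᵀb = (0.1961, 1.5992, 1.0321).
Back-substitute: x_3 = 1.0321/3.0099 = 0.3429.
x_2 = (1.5992 + 3.3134·0.3429)/3.0064 = 0.9098.
x_1 = (0.1961 − 0.9806·0.9098 − 0.9806·0.3429)/5.0990 = -0.2024.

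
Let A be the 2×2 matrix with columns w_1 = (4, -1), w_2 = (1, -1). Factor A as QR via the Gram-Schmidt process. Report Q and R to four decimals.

e_1 = w_1/‖w_1‖ = (4, -1)/4.1231 = (0.9701, -0.2425).
r_{12} = e_1·w_2 = 1.2127.
u_2 = w_2 − 1.2127·e_1 = (-0.1765, -0.7059).
‖u_2‖ = 0.7276, so e_2 = (-0.2425, -0.9701).

Q = [[0.9701, -0.2425], [-0.2425, -0.9701]], R = [[4.1231, 1.2127], [0.0000, 0.7276]]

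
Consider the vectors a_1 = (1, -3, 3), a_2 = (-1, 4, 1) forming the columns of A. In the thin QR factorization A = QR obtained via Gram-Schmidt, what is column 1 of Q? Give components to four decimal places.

e_1 = a_1/‖a_1‖ = (1, -3, 3)/4.3589 = (0.2294, -0.6882, 0.6882).

e_1 = (0.2294, -0.6882, 0.6882)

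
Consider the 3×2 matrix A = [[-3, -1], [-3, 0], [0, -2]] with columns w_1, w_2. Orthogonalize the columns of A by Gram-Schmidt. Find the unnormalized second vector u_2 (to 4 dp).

w_1 = (-3, -3, 0); ‖w_1‖ = 4.2426, so e_1 = (-0.7071, -0.7071, 0.0000).
e_1·w_2 = (-0.7071)·(-1) + (-0.7071)·0 + 0.0000·(-2) = 0.7071.
u_2 = w_2 − 0.7071·e_1 = (-0.5000, 0.5000, -2.0000).

u_2 = (-0.5000, 0.5000, -2.0000)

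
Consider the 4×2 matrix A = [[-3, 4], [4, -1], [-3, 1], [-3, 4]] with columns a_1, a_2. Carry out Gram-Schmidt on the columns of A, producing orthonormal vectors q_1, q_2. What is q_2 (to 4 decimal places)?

q_2 = (0.5382, 0.5519, -0.3407, 0.5382)

a_1 = (-3, 4, -3, -3); ‖a_1‖ = 6.5574, so q_1 = (-0.4575, 0.6100, -0.4575, -0.4575).
q_1·a_2 = (-0.4575)·4 + 0.6100·(-1) + (-0.4575)·1 + (-0.4575)·4 = -4.7275.
u_2 = a_2 + 4.7275·q_1 = (1.8372, 1.8837, -1.1628, 1.8372).
‖u_2‖ = 3.4134, so q_2 = (0.5382, 0.5519, -0.3407, 0.5382).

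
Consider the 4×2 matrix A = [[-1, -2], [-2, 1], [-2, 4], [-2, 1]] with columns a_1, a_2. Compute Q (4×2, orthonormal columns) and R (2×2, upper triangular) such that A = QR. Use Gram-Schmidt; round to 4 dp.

a_1 = (-1, -2, -2, -2); ‖a_1‖ = 3.6056, so e_1 = (-0.2774, -0.5547, -0.5547, -0.5547).
e_1·a_2 = (-0.2774)·(-2) + (-0.5547)·1 + (-0.5547)·4 + (-0.5547)·1 = -2.7735.
u_2 = a_2 + 2.7735·e_1 = (-2.7692, -0.5385, 2.4615, -0.5385).
‖u_2‖ = 3.7826, so e_2 = (-0.7321, -0.1424, 0.6508, -0.1424).

Q = [[-0.2774, -0.7321], [-0.5547, -0.1424], [-0.5547, 0.6508], [-0.5547, -0.1424]], R = [[3.6056, -2.7735], [0.0000, 3.7826]]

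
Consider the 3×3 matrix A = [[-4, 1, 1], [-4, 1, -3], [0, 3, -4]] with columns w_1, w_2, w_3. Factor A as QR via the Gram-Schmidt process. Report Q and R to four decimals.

Q = [[-0.7071, 0.0000, 0.7071], [-0.7071, 0.0000, -0.7071], [0.0000, 1.0000, 0.0000]], R = [[5.6569, -1.4142, 1.4142], [0.0000, 3.0000, -4.0000], [0.0000, 0.0000, 2.8284]]

w_1 = (-4, -4, 0); ‖w_1‖ = 5.6569, so e_1 = (-0.7071, -0.7071, 0.0000).
e_1·w_2 = (-0.7071)·1 + (-0.7071)·1 + 0.0000·3 = -1.4142.
u_2 = w_2 + 1.4142·e_1 = (0.0000, 0.0000, 3.0000).
‖u_2‖ = 3.0000, so e_2 = (0.0000, 0.0000, 1.0000).
e_1·w_3 = (-0.7071)·1 + (-0.7071)·(-3) + 0.0000·(-4) = 1.4142; e_2·w_3 = 0.0000·1 + 0.0000·(-3) + 1.0000·(-4) = -4.0000.
u_3 = w_3 − 1.4142·e_1 + 4.0000·e_2 = (2.0000, -2.0000, 0.0000).
‖u_3‖ = 2.8284, so e_3 = (0.7071, -0.7071, 0.0000).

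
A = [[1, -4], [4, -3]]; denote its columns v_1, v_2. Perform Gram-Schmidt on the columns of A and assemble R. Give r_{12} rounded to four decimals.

v_1 = (1, 4); ‖v_1‖ = 4.1231, so q_1 = (0.2425, 0.9701).
r_{12} = q_1·v_2 = -3.8806.

r_{12} = -3.8806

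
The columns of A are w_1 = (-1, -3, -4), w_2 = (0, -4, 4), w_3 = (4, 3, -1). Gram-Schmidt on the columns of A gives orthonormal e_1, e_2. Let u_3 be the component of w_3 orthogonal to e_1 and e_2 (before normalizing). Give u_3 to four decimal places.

u_3 = (3.5686, -0.5098, -0.5098)

e_1 = w_1/‖w_1‖ = (-1, -3, -4)/5.0990 = (-0.1961, -0.5883, -0.7845).
r_{12} = e_1·w_2 = -0.7845.
u_2 = w_2 + 0.7845·e_1 = (-0.1538, -4.4615, 3.3846).
‖u_2‖ = 5.6022, so e_2 = (-0.0275, -0.7964, 0.6042).
r_{13} = e_1·w_3 = -1.7650; r_{23} = e_2·w_3 = -3.1032.
u_3 = w_3 + 1.7650·e_1 + 3.1032·e_2 = (3.5686, -0.5098, -0.5098).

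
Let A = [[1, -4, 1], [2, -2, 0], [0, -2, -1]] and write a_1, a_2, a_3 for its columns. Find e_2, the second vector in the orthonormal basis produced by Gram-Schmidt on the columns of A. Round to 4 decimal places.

e_1 = a_1/‖a_1‖ = (1, 2, 0)/2.2361 = (0.4472, 0.8944, 0.0000).
r_{12} = e_1·a_2 = -3.5777.
u_2 = a_2 + 3.5777·e_1 = (-2.4000, 1.2000, -2.0000).
‖u_2‖ = 3.3466, so e_2 = (-0.7171, 0.3586, -0.5976).

e_2 = (-0.7171, 0.3586, -0.5976)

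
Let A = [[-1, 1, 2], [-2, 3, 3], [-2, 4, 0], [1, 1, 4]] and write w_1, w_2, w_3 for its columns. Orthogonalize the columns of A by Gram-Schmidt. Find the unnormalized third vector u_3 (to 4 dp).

u_3 = (2.1081, 1.9459, -2.3243, 1.3514)

w_1 = (-1, -2, -2, 1); ‖w_1‖ = 3.1623, so e_1 = (-0.3162, -0.6325, -0.6325, 0.3162).
e_1·w_2 = (-0.3162)·1 + (-0.6325)·3 + (-0.6325)·4 + 0.3162·1 = -4.4272.
u_2 = w_2 + 4.4272·e_1 = (-0.4000, 0.2000, 1.2000, 2.4000).
‖u_2‖ = 2.7203, so e_2 = (-0.1470, 0.0735, 0.4411, 0.8823).
e_1·w_3 = (-0.3162)·2 + (-0.6325)·3 + (-0.6325)·0 + 0.3162·4 = -1.2649; e_2·w_3 = (-0.1470)·2 + 0.0735·3 + 0.4411·0 + 0.8823·4 = 3.4555.
u_3 = w_3 + 1.2649·e_1 − 3.4555·e_2 = (2.1081, 1.9459, -2.3243, 1.3514).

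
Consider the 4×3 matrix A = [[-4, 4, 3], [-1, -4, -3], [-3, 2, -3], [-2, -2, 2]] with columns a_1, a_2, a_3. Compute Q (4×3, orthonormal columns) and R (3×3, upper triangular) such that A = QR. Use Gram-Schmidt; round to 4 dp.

e_1 = a_1/‖a_1‖ = (-4, -1, -3, -2)/5.4772 = (-0.7303, -0.1826, -0.5477, -0.3651).
r_{12} = e_1·a_2 = -2.5560.
u_2 = a_2 + 2.5560·e_1 = (2.1333, -4.4667, 0.6000, -2.9333).
‖u_2‖ = 5.7850, so e_2 = (0.3688, -0.7721, 0.1037, -0.5071).
r_{13} = e_1·a_3 = -0.7303; r_{23} = e_2·a_3 = 2.0974.
u_3 = a_3 + 0.7303·e_1 − 2.0974·e_2 = (1.6932, -1.5139, -3.6175, 2.7968).
‖u_3‖ = 5.1057, so e_3 = (0.3316, -0.2965, -0.7085, 0.5478).

Q = [[-0.7303, 0.3688, 0.3316], [-0.1826, -0.7721, -0.2965], [-0.5477, 0.1037, -0.7085], [-0.3651, -0.5071, 0.5478]], R = [[5.4772, -2.5560, -0.7303], [0.0000, 5.7850, 2.0974], [0.0000, 0.0000, 5.1057]]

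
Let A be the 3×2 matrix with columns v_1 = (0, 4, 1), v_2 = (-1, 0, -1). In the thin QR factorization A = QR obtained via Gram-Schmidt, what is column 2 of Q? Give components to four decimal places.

e_2 = (-0.7177, 0.1689, -0.6755)

v_1 = (0, 4, 1); ‖v_1‖ = 4.1231, so e_1 = (0.0000, 0.9701, 0.2425).
e_1·v_2 = 0.0000·(-1) + 0.9701·0 + 0.2425·(-1) = -0.2425.
u_2 = v_2 + 0.2425·e_1 = (-1.0000, 0.2353, -0.9412).
‖u_2‖ = 1.3933, so e_2 = (-0.7177, 0.1689, -0.6755).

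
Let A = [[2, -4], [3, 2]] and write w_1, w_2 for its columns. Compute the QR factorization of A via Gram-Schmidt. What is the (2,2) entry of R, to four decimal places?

r_{22} = 4.4376

w_1 = (2, 3); ‖w_1‖ = 3.6056, so e_1 = (0.5547, 0.8321).
e_1·w_2 = 0.5547·(-4) + 0.8321·2 = -0.5547.
u_2 = w_2 + 0.5547·e_1 = (-3.6923, 2.4615).
r_{22} = ‖u_2‖ = 4.4376.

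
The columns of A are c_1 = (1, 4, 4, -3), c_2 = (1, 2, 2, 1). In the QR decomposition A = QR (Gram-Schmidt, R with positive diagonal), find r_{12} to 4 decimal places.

r_{12} = 2.1602

c_1 = (1, 4, 4, -3); ‖c_1‖ = 6.4807, so q_1 = (0.1543, 0.6172, 0.6172, -0.4629).
r_{12} = q_1·c_2 = 2.1602.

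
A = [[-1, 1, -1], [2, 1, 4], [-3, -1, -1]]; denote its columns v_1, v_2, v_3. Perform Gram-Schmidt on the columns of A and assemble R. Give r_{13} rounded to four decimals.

e_1 = v_1/‖v_1‖ = (-1, 2, -3)/3.7417 = (-0.2673, 0.5345, -0.8018).
r_{13} = e_1·v_3 = 3.2071.

r_{13} = 3.2071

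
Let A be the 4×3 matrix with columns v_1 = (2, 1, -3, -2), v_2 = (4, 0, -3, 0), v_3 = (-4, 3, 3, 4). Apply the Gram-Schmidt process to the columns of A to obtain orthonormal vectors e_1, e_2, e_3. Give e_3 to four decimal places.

e_3 = (-0.1216, 0.8218, -0.1622, 0.5325)

v_1 = (2, 1, -3, -2); ‖v_1‖ = 4.2426, so e_1 = (0.4714, 0.2357, -0.7071, -0.4714).
e_1·v_2 = 0.4714·4 + 0.2357·0 + (-0.7071)·(-3) + (-0.4714)·0 = 4.0069.
u_2 = v_2 − 4.0069·e_1 = (2.1111, -0.9444, -0.1667, 1.8889).
‖u_2‖ = 2.9907, so e_2 = (0.7059, -0.3158, -0.0557, 0.6316).
e_1·v_3 = 0.4714·(-4) + 0.2357·3 + (-0.7071)·3 + (-0.4714)·4 = -5.1854; e_2·v_3 = 0.7059·(-4) + (-0.3158)·3 + (-0.0557)·3 + 0.6316·4 = -1.4118.
u_3 = v_3 + 5.1854·e_1 + 1.4118·e_2 = (-0.5590, 3.7764, -0.7453, 2.4472).
‖u_3‖ = 4.5954, so e_3 = (-0.1216, 0.8218, -0.1622, 0.5325).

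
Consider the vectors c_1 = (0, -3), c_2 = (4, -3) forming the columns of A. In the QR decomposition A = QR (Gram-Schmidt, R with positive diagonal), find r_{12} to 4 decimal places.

c_1 = (0, -3); ‖c_1‖ = 3.0000, so q_1 = (0.0000, -1.0000).
r_{12} = q_1·c_2 = 3.0000.

r_{12} = 3.0000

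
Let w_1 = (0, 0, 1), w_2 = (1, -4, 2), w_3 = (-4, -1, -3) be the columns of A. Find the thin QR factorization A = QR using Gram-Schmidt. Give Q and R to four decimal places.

w_1 = (0, 0, 1); ‖w_1‖ = 1.0000, so q_1 = (0.0000, 0.0000, 1.0000).
q_1·w_2 = 0.0000·1 + 0.0000·(-4) + 1.0000·2 = 2.0000.
u_2 = w_2 − 2.0000·q_1 = (1.0000, -4.0000, 0.0000).
‖u_2‖ = 4.1231, so q_2 = (0.2425, -0.9701, 0.0000).
q_1·w_3 = 0.0000·(-4) + 0.0000·(-1) + 1.0000·(-3) = -3.0000; q_2·w_3 = 0.2425·(-4) + (-0.9701)·(-1) + 0.0000·(-3) = 0.0000.
u_3 = w_3 + 3.0000·q_1 + 0.0000·q_2 = (-4.0000, -1.0000, 0.0000).
‖u_3‖ = 4.1231, so q_3 = (-0.9701, -0.2425, 0.0000).

Q = [[0.0000, 0.2425, -0.9701], [0.0000, -0.9701, -0.2425], [1.0000, 0.0000, 0.0000]], R = [[1.0000, 2.0000, -3.0000], [0.0000, 4.1231, 0.0000], [0.0000, 0.0000, 4.1231]]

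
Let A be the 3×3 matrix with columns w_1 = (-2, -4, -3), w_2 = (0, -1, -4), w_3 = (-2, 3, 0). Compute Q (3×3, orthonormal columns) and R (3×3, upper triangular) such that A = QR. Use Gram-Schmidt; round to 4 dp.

w_1 = (-2, -4, -3); ‖w_1‖ = 5.3852, so q_1 = (-0.3714, -0.7428, -0.5571).
q_1·w_2 = (-0.3714)·0 + (-0.7428)·(-1) + (-0.5571)·(-4) = 2.9711.
u_2 = w_2 − 2.9711·q_1 = (1.1034, 1.2069, -2.3448).
‖u_2‖ = 2.8587, so q_2 = (0.3860, 0.4222, -0.8202).
q_1·w_3 = (-0.3714)·(-2) + (-0.7428)·3 + (-0.5571)·0 = -1.4856; q_2·w_3 = 0.3860·(-2) + 0.4222·3 + (-0.8202)·0 = 0.4946.
u_3 = w_3 + 1.4856·q_1 − 0.4946·q_2 = (-2.7426, 1.6878, -0.4219).
‖u_3‖ = 3.2478, so q_3 = (-0.8444, 0.5197, -0.1299).

Q = [[-0.3714, 0.3860, -0.8444], [-0.7428, 0.4222, 0.5197], [-0.5571, -0.8202, -0.1299]], R = [[5.3852, 2.9711, -1.4856], [0.0000, 2.8587, 0.4946], [0.0000, 0.0000, 3.2478]]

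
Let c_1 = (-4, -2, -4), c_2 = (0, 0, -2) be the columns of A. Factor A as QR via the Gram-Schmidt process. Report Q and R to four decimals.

Q = [[-0.6667, 0.5963], [-0.3333, 0.2981], [-0.6667, -0.7454]], R = [[6.0000, 1.3333], [0.0000, 1.4907]]

e_1 = c_1/‖c_1‖ = (-4, -2, -4)/6.0000 = (-0.6667, -0.3333, -0.6667).
r_{12} = e_1·c_2 = 1.3333.
u_2 = c_2 − 1.3333·e_1 = (0.8889, 0.4444, -1.1111).
‖u_2‖ = 1.4907, so e_2 = (0.5963, 0.2981, -0.7454).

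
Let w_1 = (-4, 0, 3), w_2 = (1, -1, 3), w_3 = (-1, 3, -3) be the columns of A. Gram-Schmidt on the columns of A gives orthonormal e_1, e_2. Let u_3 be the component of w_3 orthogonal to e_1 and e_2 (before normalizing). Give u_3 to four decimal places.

e_1 = w_1/‖w_1‖ = (-4, 0, 3)/5.0000 = (-0.8000, 0.0000, 0.6000).
r_{12} = e_1·w_2 = 1.0000.
u_2 = w_2 − 1.0000·e_1 = (1.8000, -1.0000, 2.4000).
‖u_2‖ = 3.1623, so e_2 = (0.5692, -0.3162, 0.7589).
r_{13} = e_1·w_3 = -1.0000; r_{23} = e_2·w_3 = -3.7947.
u_3 = w_3 + 1.0000·e_1 + 3.7947·e_2 = (0.3600, 1.8000, 0.4800).

u_3 = (0.3600, 1.8000, 0.4800)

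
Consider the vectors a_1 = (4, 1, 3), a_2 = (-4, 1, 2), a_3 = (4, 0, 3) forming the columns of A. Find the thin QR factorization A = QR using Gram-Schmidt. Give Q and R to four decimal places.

a_1 = (4, 1, 3); ‖a_1‖ = 5.0990, so q_1 = (0.7845, 0.1961, 0.5883).
q_1·a_2 = 0.7845·(-4) + 0.1961·1 + 0.5883·2 = -1.7650.
u_2 = a_2 + 1.7650·q_1 = (-2.6154, 1.3462, 3.0385).
‖u_2‖ = 4.2290, so q_2 = (-0.6184, 0.3183, 0.7185).
q_1·a_3 = 0.7845·4 + 0.1961·0 + 0.5883·3 = 4.9029; q_2·a_3 = (-0.6184)·4 + 0.3183·0 + 0.7185·3 = -0.3183.
u_3 = a_3 − 4.9029·q_1 + 0.3183·q_2 = (-0.0430, -0.8602, 0.3441).
‖u_3‖ = 0.9275, so q_3 = (-0.0464, -0.9275, 0.3710).

Q = [[0.7845, -0.6184, -0.0464], [0.1961, 0.3183, -0.9275], [0.5883, 0.7185, 0.3710]], R = [[5.0990, -1.7650, 4.9029], [0.0000, 4.2290, -0.3183], [0.0000, 0.0000, 0.9275]]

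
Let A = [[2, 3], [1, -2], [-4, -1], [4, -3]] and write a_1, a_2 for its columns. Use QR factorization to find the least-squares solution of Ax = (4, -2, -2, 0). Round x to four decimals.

q_1 = a_1/‖a_1‖ = (2, 1, -4, 4)/6.0828 = (0.3288, 0.1644, -0.6576, 0.6576).
r_{12} = q_1·a_2 = -0.6576.
u_2 = a_2 + 0.6576·q_1 = (3.2162, -1.8919, -1.4324, -2.5676).
‖u_2‖ = 4.7505, so q_2 = (0.6770, -0.3982, -0.3015, -0.5405).
Qᵀb = (2.3016, 4.1076).
Back-substitute: x_2 = 4.1076/4.7505 = 0.8647.
x_1 = (2.3016 + 0.6576·0.8647)/6.0828 = 0.4719.

x = (0.4719, 0.8647)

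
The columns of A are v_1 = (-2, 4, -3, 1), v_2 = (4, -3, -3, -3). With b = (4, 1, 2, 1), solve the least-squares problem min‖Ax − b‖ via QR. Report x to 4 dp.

v_1 = (-2, 4, -3, 1); ‖v_1‖ = 5.4772, so q_1 = (-0.3651, 0.7303, -0.5477, 0.1826).
q_1·v_2 = (-0.3651)·4 + 0.7303·(-3) + (-0.5477)·(-3) + 0.1826·(-3) = -2.5560.
u_2 = v_2 + 2.5560·q_1 = (3.0667, -1.1333, -4.4000, -2.5333).
‖u_2‖ = 6.0388, so q_2 = (0.5078, -0.1877, -0.7286, -0.4195).
Qᵀb = (-1.6432, -0.0331).
Back-substitute: x_2 = -0.0331/6.0388 = -0.0055.
x_1 = (-1.6432 + 2.5560·(-0.0055))/5.4772 = -0.3026.

x = (-0.3026, -0.0055)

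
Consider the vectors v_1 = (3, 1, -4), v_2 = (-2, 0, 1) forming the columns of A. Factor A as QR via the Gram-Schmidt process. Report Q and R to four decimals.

Q = [[0.5883, -0.7877], [0.1961, 0.3581], [-0.7845, -0.5013]], R = [[5.0990, -1.9612], [0.0000, 1.0742]]

v_1 = (3, 1, -4); ‖v_1‖ = 5.0990, so e_1 = (0.5883, 0.1961, -0.7845).
e_1·v_2 = 0.5883·(-2) + 0.1961·0 + (-0.7845)·1 = -1.9612.
u_2 = v_2 + 1.9612·e_1 = (-0.8462, 0.3846, -0.5385).
‖u_2‖ = 1.0742, so e_2 = (-0.7877, 0.3581, -0.5013).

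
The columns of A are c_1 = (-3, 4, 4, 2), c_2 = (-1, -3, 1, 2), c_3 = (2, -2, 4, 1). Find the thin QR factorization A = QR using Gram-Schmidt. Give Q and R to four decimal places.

c_1 = (-3, 4, 4, 2); ‖c_1‖ = 6.7082, so q_1 = (-0.4472, 0.5963, 0.5963, 0.2981).
q_1·c_2 = (-0.4472)·(-1) + 0.5963·(-3) + 0.5963·1 + 0.2981·2 = -0.1491.
u_2 = c_2 + 0.1491·q_1 = (-1.0667, -2.9111, 1.0889, 2.0444).
‖u_2‖ = 3.8701, so q_2 = (-0.2756, -0.7522, 0.2814, 0.5283).
q_1·c_3 = (-0.4472)·2 + 0.5963·(-2) + 0.5963·4 + 0.2981·1 = 0.5963; q_2·c_3 = (-0.2756)·2 + (-0.7522)·(-2) + 0.2814·4 + 0.5283·1 = 2.6069.
u_3 = c_3 − 0.5963·q_1 − 2.6069·q_2 = (2.9852, -0.3947, 2.9110, -0.5549).
‖u_3‖ = 4.2248, so q_3 = (0.7066, -0.0934, 0.6890, -0.1313).

Q = [[-0.4472, -0.2756, 0.7066], [0.5963, -0.7522, -0.0934], [0.5963, 0.2814, 0.6890], [0.2981, 0.5283, -0.1313]], R = [[6.7082, -0.1491, 0.5963], [0.0000, 3.8701, 2.6069], [0.0000, 0.0000, 4.2248]]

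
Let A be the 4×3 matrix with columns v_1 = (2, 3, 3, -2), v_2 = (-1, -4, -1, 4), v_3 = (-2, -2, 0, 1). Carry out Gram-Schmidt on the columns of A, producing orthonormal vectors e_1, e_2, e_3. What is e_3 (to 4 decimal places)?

e_3 = (-0.7726, -0.2011, 0.5440, -0.2583)

e_1 = v_1/‖v_1‖ = (2, 3, 3, -2)/5.0990 = (0.3922, 0.5883, 0.5883, -0.3922).
r_{12} = e_1·v_2 = -4.9029.
u_2 = v_2 + 4.9029·e_1 = (0.9231, -1.1154, 1.8846, 2.0769).
‖u_2‖ = 3.1562, so e_2 = (0.2925, -0.3534, 0.5971, 0.6580).
r_{13} = e_1·v_3 = -2.3534; r_{23} = e_2·v_3 = 0.7799.
u_3 = v_3 + 2.3534·e_1 − 0.7799·e_2 = (-1.3050, -0.3398, 0.9189, -0.4363).
‖u_3‖ = 1.6892, so e_3 = (-0.7726, -0.2011, 0.5440, -0.2583).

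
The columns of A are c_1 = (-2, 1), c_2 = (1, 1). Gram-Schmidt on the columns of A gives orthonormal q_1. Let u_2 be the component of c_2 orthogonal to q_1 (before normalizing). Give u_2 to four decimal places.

c_1 = (-2, 1); ‖c_1‖ = 2.2361, so q_1 = (-0.8944, 0.4472).
q_1·c_2 = (-0.8944)·1 + 0.4472·1 = -0.4472.
u_2 = c_2 + 0.4472·q_1 = (0.6000, 1.2000).

u_2 = (0.6000, 1.2000)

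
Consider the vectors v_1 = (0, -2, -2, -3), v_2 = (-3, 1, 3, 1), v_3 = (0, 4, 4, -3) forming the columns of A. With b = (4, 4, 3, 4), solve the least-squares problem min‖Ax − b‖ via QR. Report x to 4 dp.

v_1 = (0, -2, -2, -3); ‖v_1‖ = 4.1231, so e_1 = (0.0000, -0.4851, -0.4851, -0.7276).
e_1·v_2 = 0.0000·(-3) + (-0.4851)·1 + (-0.4851)·3 + (-0.7276)·1 = -2.6679.
u_2 = v_2 + 2.6679·e_1 = (-3.0000, -0.2941, 1.7059, -0.9412).
‖u_2‖ = 3.5892, so e_2 = (-0.8358, -0.0819, 0.4753, -0.2622).
e_1·v_3 = 0.0000·0 + (-0.4851)·4 + (-0.4851)·4 + (-0.7276)·(-3) = -1.6977; e_2·v_3 = (-0.8358)·0 + (-0.0819)·4 + 0.4753·4 + (-0.2622)·(-3) = 2.3600.
u_3 = v_3 + 1.6977·e_1 − 2.3600·e_2 = (1.9726, 3.3699, 2.0548, -3.6164).
‖u_3‖ = 5.7051, so e_3 = (0.3458, 0.5907, 0.3602, -0.6339).
Qᵀb = (-6.3059, -3.2942, 2.2907).
Back-substitute: x_3 = 2.2907/5.7051 = 0.4015.
x_2 = (-3.2942 − 2.3600·0.4015)/3.5892 = -1.1818.
x_1 = (-6.3059 + 2.6679·(-1.1818) + 1.6977·0.4015)/4.1231 = -2.1288.

x = (-2.1288, -1.1818, 0.4015)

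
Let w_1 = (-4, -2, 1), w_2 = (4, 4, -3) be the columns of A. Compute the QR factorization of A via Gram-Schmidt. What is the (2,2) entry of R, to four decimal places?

r_{22} = 2.5071

w_1 = (-4, -2, 1); ‖w_1‖ = 4.5826, so q_1 = (-0.8729, -0.4364, 0.2182).
q_1·w_2 = (-0.8729)·4 + (-0.4364)·4 + 0.2182·(-3) = -5.8919.
u_2 = w_2 + 5.8919·q_1 = (-1.1429, 1.4286, -1.7143).
r_{22} = ‖u_2‖ = 2.5071.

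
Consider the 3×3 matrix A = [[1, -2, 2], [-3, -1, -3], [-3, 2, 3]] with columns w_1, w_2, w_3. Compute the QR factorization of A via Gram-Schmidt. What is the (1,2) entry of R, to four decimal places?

r_{12} = -1.1471

w_1 = (1, -3, -3); ‖w_1‖ = 4.3589, so q_1 = (0.2294, -0.6882, -0.6882).
r_{12} = q_1·w_2 = -1.1471.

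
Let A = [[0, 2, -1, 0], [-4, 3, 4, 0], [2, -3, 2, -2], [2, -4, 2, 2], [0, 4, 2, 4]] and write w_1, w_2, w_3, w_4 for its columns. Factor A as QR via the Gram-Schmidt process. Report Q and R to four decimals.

Q = [[0.0000, 0.3935, -0.1265, -0.2361], [-0.8165, -0.2623, 0.4805, -0.0804], [0.4082, -0.1640, 0.4984, -0.7450], [0.4082, -0.3607, 0.4626, 0.5841], [0.0000, 0.7870, 0.5393, 0.2037]], R = [[4.8990, -5.3072, -1.6330, 0.0000], [0.0000, 5.0827, -0.9182, 2.7545], [0.0000, 0.0000, 5.0488, 2.0855], [0.0000, 0.0000, 0.0000, 3.4733]]

w_1 = (0, -4, 2, 2, 0); ‖w_1‖ = 4.8990, so q_1 = (0.0000, -0.8165, 0.4082, 0.4082, 0.0000).
q_1·w_2 = 0.0000·2 + (-0.8165)·3 + 0.4082·(-3) + 0.4082·(-4) + 0.0000·4 = -5.3072.
u_2 = w_2 + 5.3072·q_1 = (2.0000, -1.3333, -0.8333, -1.8333, 4.0000).
‖u_2‖ = 5.0827, so q_2 = (0.3935, -0.2623, -0.1640, -0.3607, 0.7870).
q_1·w_3 = 0.0000·(-1) + (-0.8165)·4 + 0.4082·2 + 0.4082·2 + 0.0000·2 = -1.6330; q_2·w_3 = 0.3935·(-1) + (-0.2623)·4 + (-0.1640)·2 + (-0.3607)·2 + 0.7870·2 = -0.9182.
u_3 = w_3 + 1.6330·q_1 + 0.9182·q_2 = (-0.6387, 2.4258, 2.5161, 2.3355, 2.7226).
‖u_3‖ = 5.0488, so q_3 = (-0.1265, 0.4805, 0.4984, 0.4626, 0.5393).
q_1·w_4 = 0.0000·0 + (-0.8165)·0 + 0.4082·(-2) + 0.4082·2 + 0.0000·4 = 0.0000; q_2·w_4 = 0.3935·0 + (-0.2623)·0 + (-0.1640)·(-2) + (-0.3607)·2 + 0.7870·4 = 2.7545; q_3·w_4 = (-0.1265)·0 + 0.4805·0 + 0.4984·(-2) + 0.4626·2 + 0.5393·4 = 2.0855.
u_4 = w_4 + 0.0000·q_1 − 2.7545·q_2 − 2.0855·q_3 = (-0.8200, -0.2794, -2.5877, 2.0289, 0.7077).
‖u_4‖ = 3.4733, so q_4 = (-0.2361, -0.0804, -0.7450, 0.5841, 0.2037).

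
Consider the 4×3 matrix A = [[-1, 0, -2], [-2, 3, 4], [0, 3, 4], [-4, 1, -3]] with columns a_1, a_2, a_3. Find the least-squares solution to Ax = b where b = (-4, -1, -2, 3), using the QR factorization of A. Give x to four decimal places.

a_1 = (-1, -2, 0, -4); ‖a_1‖ = 4.5826, so q_1 = (-0.2182, -0.4364, 0.0000, -0.8729).
q_1·a_2 = (-0.2182)·0 + (-0.4364)·3 + 0.0000·3 + (-0.8729)·1 = -2.1822.
u_2 = a_2 + 2.1822·q_1 = (-0.4762, 2.0476, 3.0000, -0.9048).
‖u_2‖ = 3.7733, so q_2 = (-0.1262, 0.5427, 0.7951, -0.2398).
q_1·a_3 = (-0.2182)·(-2) + (-0.4364)·4 + 0.0000·4 + (-0.8729)·(-3) = 1.3093; q_2·a_3 = (-0.1262)·(-2) + 0.5427·4 + 0.7951·4 + (-0.2398)·(-3) = 6.3226.
u_3 = a_3 − 1.3093·q_1 − 6.3226·q_2 = (-0.9164, 1.1405, -1.0268, -0.3411).
‖u_3‖ = 1.8196, so q_3 = (-0.5036, 0.6268, -0.5643, -0.1875).
Qᵀb = (-1.3093, -2.3473, 1.9538).
Back-substitute: x_3 = 1.9538/1.8196 = 1.0737.
x_2 = (-2.3473 − 6.3226·1.0737)/3.7733 = -2.4212.
x_1 = (-1.3093 + 2.1822·(-2.4212) − 1.3093·1.0737)/4.5826 = -1.7455.

x = (-1.7455, -2.4212, 1.0737)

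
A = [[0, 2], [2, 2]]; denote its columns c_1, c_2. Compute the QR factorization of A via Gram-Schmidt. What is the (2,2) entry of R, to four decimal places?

r_{22} = 2.0000

c_1 = (0, 2); ‖c_1‖ = 2.0000, so e_1 = (0.0000, 1.0000).
e_1·c_2 = 0.0000·2 + 1.0000·2 = 2.0000.
u_2 = c_2 − 2.0000·e_1 = (2.0000, 0.0000).
r_{22} = ‖u_2‖ = 2.0000.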